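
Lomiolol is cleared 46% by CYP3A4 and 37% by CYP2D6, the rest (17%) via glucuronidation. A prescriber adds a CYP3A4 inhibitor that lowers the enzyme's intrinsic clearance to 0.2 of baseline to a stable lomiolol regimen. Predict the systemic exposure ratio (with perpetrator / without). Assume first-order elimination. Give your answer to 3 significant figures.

1.58

CYP3A4: 0.46 × 0.2 = 0.092
CYP2D6: 0.37 (unchanged)
Other: 0.17 (unchanged)
Relative clearance = 0.092 + 0.37 + 0.17 = 0.632.
Systemic exposure ratio = CL_old/CL_new = 1 / 0.632 = 1.58.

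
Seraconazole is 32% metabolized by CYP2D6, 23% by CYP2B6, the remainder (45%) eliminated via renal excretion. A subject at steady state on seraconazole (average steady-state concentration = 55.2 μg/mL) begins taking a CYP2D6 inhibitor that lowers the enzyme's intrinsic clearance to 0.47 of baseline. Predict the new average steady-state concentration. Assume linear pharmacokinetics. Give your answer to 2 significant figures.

CYP2D6: 0.32 × 0.47 = 0.1504
CYP2B6: 0.23 (unchanged)
Other: 0.45 (unchanged)
New clearance relative to baseline: 0.1504 + 0.23 + 0.45 = 0.8304.
With dosing unchanged, average steady-state concentration scales as 1/CL: 55.2 / 0.8304 = 66 μg/mL.

66 μg/mL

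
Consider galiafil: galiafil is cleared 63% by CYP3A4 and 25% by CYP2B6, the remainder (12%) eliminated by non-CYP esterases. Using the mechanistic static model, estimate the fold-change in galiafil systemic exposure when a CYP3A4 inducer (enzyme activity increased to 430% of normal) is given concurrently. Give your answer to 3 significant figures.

The CYP3A4 pathway (63% of clearance) rises to 4.3× activity: 0.63 × 4.3 = 2.709.
CYP2B6 (25%) and the residual 12% are unaffected.
New clearance relative to baseline: 2.709 + 0.25 + 0.12 = 3.079.
Since systemic exposure ∝ 1/CL, the ratio is 1 / 3.079 = 0.325.

0.325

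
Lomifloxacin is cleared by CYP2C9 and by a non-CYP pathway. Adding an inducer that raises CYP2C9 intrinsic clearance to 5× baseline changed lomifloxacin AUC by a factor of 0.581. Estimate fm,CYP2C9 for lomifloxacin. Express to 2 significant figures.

CL'/CL = 1 / 0.581 = 1.721
5·fm + (1 − fm) = 1.721
fm = (1.721 − 1) / (5 − 1) = 0.18

0.18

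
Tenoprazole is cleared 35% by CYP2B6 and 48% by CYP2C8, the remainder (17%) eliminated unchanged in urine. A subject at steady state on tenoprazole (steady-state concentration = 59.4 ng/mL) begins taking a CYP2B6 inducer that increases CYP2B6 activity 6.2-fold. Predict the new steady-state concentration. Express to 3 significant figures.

The CYP2B6 pathway (35% of clearance) is boosted to 6.2× activity: 0.35 × 6.2 = 2.17.
CYP2C8 (48%) and the residual 17% are unaffected.
Relative clearance = 2.17 + 0.48 + 0.17 = 2.82.
New steady-state concentration = baseline ÷ relative clearance = 59.4 / 2.82 = 21.1 ng/mL.

21.1 ng/mL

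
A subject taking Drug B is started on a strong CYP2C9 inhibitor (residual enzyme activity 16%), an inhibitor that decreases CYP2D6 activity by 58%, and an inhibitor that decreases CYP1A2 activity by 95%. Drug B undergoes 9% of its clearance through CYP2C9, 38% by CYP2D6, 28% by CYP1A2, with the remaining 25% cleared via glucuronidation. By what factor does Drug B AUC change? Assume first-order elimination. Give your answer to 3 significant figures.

2.28

The CYP2C9 pathway (9% of clearance) falls to 0.16× activity: 0.09 × 0.16 = 0.0144.
The CYP2D6 pathway (38% of clearance) falls to 0.42× activity: 0.38 × 0.42 = 0.1596.
The CYP1A2 pathway (28% of clearance) drops to 0.05× activity: 0.28 × 0.05 = 0.014.
The remaining 25% of clearance is unaffected.
Relative clearance = 0.0144 + 0.1596 + 0.014 + 0.25 = 0.438.
Net AUC ratio = 1 / 0.438 = 2.28.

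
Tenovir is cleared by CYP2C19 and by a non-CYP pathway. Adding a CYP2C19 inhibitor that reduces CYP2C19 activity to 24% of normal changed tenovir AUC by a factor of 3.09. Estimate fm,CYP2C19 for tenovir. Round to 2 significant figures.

CL'/CL = 1 / 3.09 = 0.3236
0.24·fm + (1 − fm) = 0.3236
fm = (0.3236 − 1) / (0.24 − 1) = 0.89

0.89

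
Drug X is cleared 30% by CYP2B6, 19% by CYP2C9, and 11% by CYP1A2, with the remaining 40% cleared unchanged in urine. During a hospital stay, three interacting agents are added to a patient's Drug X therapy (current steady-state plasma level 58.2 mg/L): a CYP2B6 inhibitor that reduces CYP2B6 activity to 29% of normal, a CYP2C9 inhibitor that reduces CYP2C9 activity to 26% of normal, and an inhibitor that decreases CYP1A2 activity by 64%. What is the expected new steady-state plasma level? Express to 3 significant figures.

101 mg/L

CYP2B6: 0.3 × 0.29 = 0.087
CYP2C9: 0.19 × 0.26 = 0.0494
CYP1A2: 0.11 × 0.36 = 0.0396
Other: 0.4 (unchanged)
New clearance relative to baseline: 0.087 + 0.0494 + 0.0396 + 0.4 = 0.576.
Steady-state plasma level ∝ 1/CL: new value = 58.2 / 0.576 = 101 mg/L.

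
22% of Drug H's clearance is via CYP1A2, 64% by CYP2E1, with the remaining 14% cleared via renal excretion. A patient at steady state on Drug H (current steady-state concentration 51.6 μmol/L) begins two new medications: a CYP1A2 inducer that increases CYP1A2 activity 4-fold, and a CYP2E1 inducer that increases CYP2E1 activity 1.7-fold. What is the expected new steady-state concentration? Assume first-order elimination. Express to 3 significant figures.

The CYP1A2 pathway (22% of clearance) is boosted to 4× activity: 0.22 × 4 = 0.88.
The CYP2E1 pathway (64% of clearance) rises to 1.7× activity: 0.64 × 1.7 = 1.088.
The remaining 14% of clearance is unaffected.
CL_new/CL_old = 0.88 + 1.088 + 0.14 = 2.108.
New steady-state concentration = 51.6 / 2.108 = 24.5 μmol/L (concentration scales inversely with clearance).

24.5 μmol/L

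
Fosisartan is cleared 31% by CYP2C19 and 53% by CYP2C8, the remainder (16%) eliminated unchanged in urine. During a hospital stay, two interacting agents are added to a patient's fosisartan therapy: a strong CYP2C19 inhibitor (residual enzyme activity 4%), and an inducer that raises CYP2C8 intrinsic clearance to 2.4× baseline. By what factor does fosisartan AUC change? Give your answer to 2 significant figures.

The CYP2C19 pathway (31% of clearance) falls to 0.04× activity: 0.31 × 0.04 = 0.0124.
The CYP2C8 pathway (53% of clearance) rises to 2.4× activity: 0.53 × 2.4 = 1.272.
Non-CYP routes (16%) are unchanged.
New clearance relative to baseline: 0.0124 + 1.272 + 0.16 = 1.4444.
AUC ∝ 1/CL: fold-change = 1 / 1.4444 = 0.69.

0.69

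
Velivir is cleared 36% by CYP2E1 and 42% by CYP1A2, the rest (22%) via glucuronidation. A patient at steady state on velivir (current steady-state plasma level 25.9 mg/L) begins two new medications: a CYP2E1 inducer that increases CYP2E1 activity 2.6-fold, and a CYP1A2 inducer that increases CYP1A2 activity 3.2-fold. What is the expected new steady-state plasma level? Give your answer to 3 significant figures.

10.4 mg/L

CYP2E1: 0.36 × 2.6 = 0.936
CYP1A2: 0.42 × 3.2 = 1.344
Other: 0.22 (unchanged)
Relative clearance = 0.936 + 1.344 + 0.22 = 2.5.
Dividing the baseline by the relative clearance: 25.9 / 2.5 = 10.4 mg/L.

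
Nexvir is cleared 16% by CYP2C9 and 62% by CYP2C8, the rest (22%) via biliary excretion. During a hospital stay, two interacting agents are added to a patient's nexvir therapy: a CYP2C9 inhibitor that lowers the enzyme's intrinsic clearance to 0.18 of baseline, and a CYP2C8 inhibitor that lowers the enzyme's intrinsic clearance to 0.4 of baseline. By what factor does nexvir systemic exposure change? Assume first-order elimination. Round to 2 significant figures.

CYP2C9: 0.16 × 0.18 = 0.0288
CYP2C8: 0.62 × 0.4 = 0.248
Other: 0.22 (unchanged)
New clearance relative to baseline: 0.0288 + 0.248 + 0.22 = 0.4968.
Because systemic exposure varies inversely with clearance, the combined effect is 1 / 0.4968 = 2.0.

2.0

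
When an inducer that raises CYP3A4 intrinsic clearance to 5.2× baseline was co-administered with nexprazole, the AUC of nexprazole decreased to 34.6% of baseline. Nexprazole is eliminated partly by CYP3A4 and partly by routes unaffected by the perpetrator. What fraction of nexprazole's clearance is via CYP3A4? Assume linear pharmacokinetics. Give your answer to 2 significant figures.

0.45

CL'/CL = 1 / 0.346 = 2.89
5.2·fm + (1 − fm) = 2.89
fm = (2.89 − 1) / (5.2 − 1) = 0.45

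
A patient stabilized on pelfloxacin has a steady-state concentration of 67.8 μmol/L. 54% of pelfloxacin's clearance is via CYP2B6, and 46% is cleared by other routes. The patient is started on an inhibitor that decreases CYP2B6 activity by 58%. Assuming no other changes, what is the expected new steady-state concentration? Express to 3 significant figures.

98.7 μmol/L

The CYP2B6 pathway (54% of clearance) is reduced to 0.42× activity: 0.54 × 0.42 = 0.2268.
The remaining 46% of clearance is unaffected.
CL_new/CL_old = 0.2268 + 0.46 = 0.6868.
Steady-state concentration ∝ 1/CL, so new value = 67.8 / 0.6868 = 98.7 μmol/L.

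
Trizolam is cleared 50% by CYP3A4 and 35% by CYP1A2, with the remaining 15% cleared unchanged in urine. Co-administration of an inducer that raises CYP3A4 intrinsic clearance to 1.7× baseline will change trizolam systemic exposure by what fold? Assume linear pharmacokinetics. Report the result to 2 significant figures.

The CYP3A4 pathway (50% of clearance) increases to 1.7× activity: 0.5 × 1.7 = 0.85.
CYP1A2 (35%) and the residual 15% are unaffected.
New clearance relative to baseline: 0.85 + 0.35 + 0.15 = 1.35.
Since systemic exposure ∝ 1/CL, the ratio is 1 / 1.35 = 0.74.

0.74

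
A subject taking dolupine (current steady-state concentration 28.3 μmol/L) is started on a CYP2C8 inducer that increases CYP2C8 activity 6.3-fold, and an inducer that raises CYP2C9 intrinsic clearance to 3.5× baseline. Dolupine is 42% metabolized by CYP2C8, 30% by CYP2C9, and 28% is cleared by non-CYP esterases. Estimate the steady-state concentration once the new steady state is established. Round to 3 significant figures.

The CYP2C8 pathway (42% of clearance) rises to 6.3× activity: 0.42 × 6.3 = 2.646.
The CYP2C9 pathway (30% of clearance) rises to 3.5× activity: 0.3 × 3.5 = 1.05.
The remaining 28% of clearance is unaffected.
Relative clearance = 2.646 + 1.05 + 0.28 = 3.976.
Steady-state concentration ∝ 1/CL: new value = 28.3 / 3.976 = 7.12 μmol/L.

7.12 μmol/L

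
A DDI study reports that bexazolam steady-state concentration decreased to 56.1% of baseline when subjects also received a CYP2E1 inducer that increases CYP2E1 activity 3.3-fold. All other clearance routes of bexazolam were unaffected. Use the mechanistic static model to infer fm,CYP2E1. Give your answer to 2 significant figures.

0.34

Let x = fm,CYP2E1. Because steady-state concentration ∝ 1/CL, relative clearance rose to 1/0.561 = 1.783.
Only the CYP2E1 route changed, so 1.783 = x·3.3 + (1 − x), giving x = 0.34.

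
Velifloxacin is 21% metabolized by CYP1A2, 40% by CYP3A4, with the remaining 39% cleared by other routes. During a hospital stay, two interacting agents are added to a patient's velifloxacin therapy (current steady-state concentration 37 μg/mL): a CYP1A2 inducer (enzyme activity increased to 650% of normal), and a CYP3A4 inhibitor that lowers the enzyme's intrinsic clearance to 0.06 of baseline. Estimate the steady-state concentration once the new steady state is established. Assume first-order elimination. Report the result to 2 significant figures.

CYP1A2: 0.21 × 6.5 = 1.365
CYP3A4: 0.4 × 0.06 = 0.024
Other: 0.39 (unchanged)
New clearance relative to baseline: 1.365 + 0.024 + 0.39 = 1.779.
Steady-state concentration ∝ 1/CL: new value = 37 / 1.779 = 21 μg/mL.

21 μg/mL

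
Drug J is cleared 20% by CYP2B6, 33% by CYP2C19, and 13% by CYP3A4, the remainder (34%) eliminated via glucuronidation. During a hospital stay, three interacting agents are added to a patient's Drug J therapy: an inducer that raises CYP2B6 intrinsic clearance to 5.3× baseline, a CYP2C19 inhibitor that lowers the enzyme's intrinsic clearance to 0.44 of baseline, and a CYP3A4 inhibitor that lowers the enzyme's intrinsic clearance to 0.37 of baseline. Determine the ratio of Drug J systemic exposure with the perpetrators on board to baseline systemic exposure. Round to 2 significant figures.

CYP2B6: 0.2 × 5.3 = 1.06
CYP2C19: 0.33 × 0.44 = 0.1452
CYP3A4: 0.13 × 0.37 = 0.0481
Other: 0.34 (unchanged)
New clearance relative to baseline: 1.06 + 0.1452 + 0.0481 + 0.34 = 1.5933.
Net systemic exposure ratio = 1 / 1.5933 = 0.63.

0.63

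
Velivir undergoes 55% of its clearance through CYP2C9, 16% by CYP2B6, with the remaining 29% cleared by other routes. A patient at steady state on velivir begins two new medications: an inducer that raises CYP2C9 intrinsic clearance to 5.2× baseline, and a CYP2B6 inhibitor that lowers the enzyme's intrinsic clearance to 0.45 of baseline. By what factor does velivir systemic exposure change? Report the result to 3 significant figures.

The CYP2C9 pathway (55% of clearance) rises to 5.2× activity: 0.55 × 5.2 = 2.86.
The CYP2B6 pathway (16% of clearance) falls to 0.45× activity: 0.16 × 0.45 = 0.072.
Non-CYP routes (29%) are unchanged.
Relative clearance = 2.86 + 0.072 + 0.29 = 3.222.
Systemic exposure ∝ 1/CL: fold-change = 1 / 3.222 = 0.310.

0.310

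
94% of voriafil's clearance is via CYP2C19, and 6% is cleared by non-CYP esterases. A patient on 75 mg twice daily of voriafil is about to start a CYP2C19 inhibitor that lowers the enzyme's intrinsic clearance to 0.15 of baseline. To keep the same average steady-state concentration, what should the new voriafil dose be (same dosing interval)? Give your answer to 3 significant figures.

15.1 mg

The CYP2C19 pathway (94% of clearance) falls to 0.15× activity: 0.94 × 0.15 = 0.141.
Non-CYP routes (6%) are unchanged.
New clearance relative to baseline: 0.141 + 0.06 = 0.201.
Css,avg = (dose rate)/CL, so holding Css fixed requires dose ∝ CL: 75 × 0.201 = 15.1 mg.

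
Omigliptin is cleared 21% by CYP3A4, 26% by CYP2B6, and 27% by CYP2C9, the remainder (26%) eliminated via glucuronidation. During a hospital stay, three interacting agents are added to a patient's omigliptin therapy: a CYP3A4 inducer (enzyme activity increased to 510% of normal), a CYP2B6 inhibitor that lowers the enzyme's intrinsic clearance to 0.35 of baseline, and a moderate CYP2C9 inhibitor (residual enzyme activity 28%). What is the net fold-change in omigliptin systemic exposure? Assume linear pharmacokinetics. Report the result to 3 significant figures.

0.668

The CYP3A4 pathway (21% of clearance) is boosted to 5.1× activity: 0.21 × 5.1 = 1.071.
The CYP2B6 pathway (26% of clearance) falls to 0.35× activity: 0.26 × 0.35 = 0.091.
The CYP2C9 pathway (27% of clearance) drops to 0.28× activity: 0.27 × 0.28 = 0.0756.
The remaining 26% of clearance is unaffected.
Relative clearance = 1.071 + 0.091 + 0.0756 + 0.26 = 1.4976.
Because systemic exposure varies inversely with clearance, the combined effect is 1 / 1.4976 = 0.668.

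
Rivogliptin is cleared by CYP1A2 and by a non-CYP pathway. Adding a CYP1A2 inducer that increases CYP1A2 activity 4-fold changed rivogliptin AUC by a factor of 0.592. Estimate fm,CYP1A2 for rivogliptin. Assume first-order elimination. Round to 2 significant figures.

Write x for the fraction cleared via CYP1A2. The observed AUC change means clearance rose to 1/0.592 = 1.689 of baseline.
Only the CYP1A2 route changed, so 1.689 = x·4 + (1 − x), giving x = 0.23.

0.23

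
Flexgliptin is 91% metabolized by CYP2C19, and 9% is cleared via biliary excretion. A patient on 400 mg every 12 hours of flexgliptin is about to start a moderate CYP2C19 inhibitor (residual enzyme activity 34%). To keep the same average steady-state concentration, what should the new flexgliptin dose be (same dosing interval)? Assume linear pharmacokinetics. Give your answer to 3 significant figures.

The CYP2C19 pathway (91% of clearance) drops to 0.34× activity: 0.91 × 0.34 = 0.3094.
The remaining 9% of clearance is unaffected.
New clearance relative to baseline: 0.3094 + 0.09 = 0.3994.
Css,avg = (dose rate)/CL, so holding Css fixed requires dose ∝ CL: 400 × 0.3994 = 160 mg.

160 mg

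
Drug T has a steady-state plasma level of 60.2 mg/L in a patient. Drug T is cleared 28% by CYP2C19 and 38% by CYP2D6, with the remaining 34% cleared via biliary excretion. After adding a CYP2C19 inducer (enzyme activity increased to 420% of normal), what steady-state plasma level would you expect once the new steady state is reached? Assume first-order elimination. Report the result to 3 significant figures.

The CYP2C19 pathway (28% of clearance) is boosted to 4.2× activity: 0.28 × 4.2 = 1.176.
CYP2D6 (38%) and the residual 34% are unaffected.
New clearance relative to baseline: 1.176 + 0.38 + 0.34 = 1.896.
With dosing unchanged, steady-state plasma level scales as 1/CL: 60.2 / 1.896 = 31.8 mg/L.

31.8 mg/L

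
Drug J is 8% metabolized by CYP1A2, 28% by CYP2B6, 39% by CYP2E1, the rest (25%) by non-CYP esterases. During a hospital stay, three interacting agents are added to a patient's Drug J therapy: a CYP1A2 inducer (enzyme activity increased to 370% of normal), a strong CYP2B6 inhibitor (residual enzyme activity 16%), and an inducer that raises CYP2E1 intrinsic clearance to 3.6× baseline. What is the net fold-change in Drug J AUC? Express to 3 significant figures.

0.501

CYP1A2: 0.08 × 3.7 = 0.296
CYP2B6: 0.28 × 0.16 = 0.0448
CYP2E1: 0.39 × 3.6 = 1.404
Other: 0.25 (unchanged)
New clearance relative to baseline: 0.296 + 0.0448 + 1.404 + 0.25 = 1.9948.
AUC ∝ 1/CL: fold-change = 1 / 1.9948 = 0.501.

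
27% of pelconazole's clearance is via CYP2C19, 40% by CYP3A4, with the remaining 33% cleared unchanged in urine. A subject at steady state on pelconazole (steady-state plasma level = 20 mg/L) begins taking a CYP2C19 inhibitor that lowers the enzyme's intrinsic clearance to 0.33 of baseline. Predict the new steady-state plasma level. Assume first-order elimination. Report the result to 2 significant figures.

CYP2C19: 0.27 × 0.33 = 0.0891
CYP3A4: 0.4 (unchanged)
Other: 0.33 (unchanged)
New clearance relative to baseline: 0.0891 + 0.4 + 0.33 = 0.8191.
Steady-state plasma level ∝ 1/CL, so new value = 20 / 0.8191 = 24 mg/L.

24 mg/L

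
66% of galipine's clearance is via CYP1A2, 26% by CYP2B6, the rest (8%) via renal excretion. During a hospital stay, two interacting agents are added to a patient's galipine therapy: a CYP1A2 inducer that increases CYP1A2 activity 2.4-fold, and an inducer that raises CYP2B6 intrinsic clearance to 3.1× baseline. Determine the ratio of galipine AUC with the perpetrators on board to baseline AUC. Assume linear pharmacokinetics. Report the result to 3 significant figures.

0.405

The CYP1A2 pathway (66% of clearance) increases to 2.4× activity: 0.66 × 2.4 = 1.584.
The CYP2B6 pathway (26% of clearance) is boosted to 3.1× activity: 0.26 × 3.1 = 0.806.
Non-CYP routes (8%) are unchanged.
CL_new/CL_old = 1.584 + 0.806 + 0.08 = 2.47.
Net AUC ratio = 1 / 2.47 = 0.405.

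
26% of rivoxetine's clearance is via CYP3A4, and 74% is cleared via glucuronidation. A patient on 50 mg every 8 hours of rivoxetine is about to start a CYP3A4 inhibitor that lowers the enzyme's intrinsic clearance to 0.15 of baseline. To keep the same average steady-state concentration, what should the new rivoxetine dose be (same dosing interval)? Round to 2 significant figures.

The CYP3A4 pathway (26% of clearance) drops to 0.15× activity: 0.26 × 0.15 = 0.039.
The remaining 74% of clearance is unaffected.
Relative clearance = 0.039 + 0.74 = 0.779.
To maintain the same steady-state level, dose must scale with clearance: new dose = 50 × 0.779 = 39 mg.

39 mg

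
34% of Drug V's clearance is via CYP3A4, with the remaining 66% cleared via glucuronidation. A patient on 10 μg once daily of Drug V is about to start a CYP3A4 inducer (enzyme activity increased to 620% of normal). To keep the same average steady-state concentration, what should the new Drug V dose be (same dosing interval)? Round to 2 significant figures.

28 μg

CYP3A4: 0.34 × 6.2 = 2.108
Other: 0.66 (unchanged)
Relative clearance = 2.108 + 0.66 = 2.768.
Css,avg = (dose rate)/CL, so holding Css fixed requires dose ∝ CL: 10 × 2.768 = 28 μg.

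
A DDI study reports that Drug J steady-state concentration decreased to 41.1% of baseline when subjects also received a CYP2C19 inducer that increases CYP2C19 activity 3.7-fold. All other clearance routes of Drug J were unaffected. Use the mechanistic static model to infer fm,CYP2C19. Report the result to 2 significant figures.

0.53

Call the CYP2C19 fraction fm. After the interaction, CL_new/CL_old = fm × 3.7 + (1 − fm).
Steady-state concentration ratio = 1 / (new CL fraction), so new CL fraction = 1 / 0.411 = 2.433.
fm × 3.7 + 1 − fm = 2.433  ⇒  fm × (3.7 − 1) = 1.433  ⇒  fm = 0.53.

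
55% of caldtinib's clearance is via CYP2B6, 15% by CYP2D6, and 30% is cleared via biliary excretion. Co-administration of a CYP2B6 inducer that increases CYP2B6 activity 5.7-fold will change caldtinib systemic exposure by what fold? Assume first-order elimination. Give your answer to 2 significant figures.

0.28

The CYP2B6 pathway (55% of clearance) is boosted to 5.7× activity: 0.55 × 5.7 = 3.135.
CYP2D6 (15%) and the residual 30% are unaffected.
New clearance relative to baseline: 3.135 + 0.15 + 0.3 = 3.585.
Systemic exposure is inversely proportional to clearance, so the fold-change is 1 / 3.585 = 0.28.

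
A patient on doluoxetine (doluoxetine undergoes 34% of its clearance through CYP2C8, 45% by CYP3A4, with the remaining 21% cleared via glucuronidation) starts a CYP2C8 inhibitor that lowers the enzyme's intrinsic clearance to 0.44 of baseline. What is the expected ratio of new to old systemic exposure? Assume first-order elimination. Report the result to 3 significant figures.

1.24

The CYP2C8 pathway (34% of clearance) drops to 0.44× activity: 0.34 × 0.44 = 0.1496.
CYP3A4 (45%) and the residual 21% are unaffected.
Relative clearance = 0.1496 + 0.45 + 0.21 = 0.8096.
Systemic exposure ratio = CL_old/CL_new = 1 / 0.8096 = 1.24.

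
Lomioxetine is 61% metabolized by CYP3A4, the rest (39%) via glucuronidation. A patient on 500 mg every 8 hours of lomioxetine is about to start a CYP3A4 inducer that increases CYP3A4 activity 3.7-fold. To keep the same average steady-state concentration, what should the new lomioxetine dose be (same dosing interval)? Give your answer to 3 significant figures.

The CYP3A4 pathway (61% of clearance) increases to 3.7× activity: 0.61 × 3.7 = 2.257.
Non-CYP routes (39%) are unchanged.
New clearance relative to baseline: 2.257 + 0.39 = 2.647.
Css,avg = (dose rate)/CL, so holding Css fixed requires dose ∝ CL: 500 × 2.647 = 1.32 × 10³ mg.

1.32 × 10³ mg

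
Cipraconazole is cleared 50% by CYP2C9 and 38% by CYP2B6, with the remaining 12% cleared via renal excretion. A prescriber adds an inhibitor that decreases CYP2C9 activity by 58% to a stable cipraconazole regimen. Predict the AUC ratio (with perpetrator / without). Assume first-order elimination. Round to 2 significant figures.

1.4

The CYP2C9 pathway (50% of clearance) falls to 0.42× activity: 0.5 × 0.42 = 0.21.
CYP2B6 (38%) and the residual 12% are unaffected.
Relative clearance = 0.21 + 0.38 + 0.12 = 0.71.
AUC is inversely proportional to clearance, so the fold-change is 1 / 0.71 = 1.4.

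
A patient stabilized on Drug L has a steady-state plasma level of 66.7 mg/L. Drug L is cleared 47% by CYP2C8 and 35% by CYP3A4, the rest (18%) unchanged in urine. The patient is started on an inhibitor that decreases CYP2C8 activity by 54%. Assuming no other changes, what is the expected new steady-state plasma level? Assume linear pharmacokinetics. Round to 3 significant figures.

CYP2C8: 0.47 × 0.46 = 0.2162
CYP3A4: 0.35 (unchanged)
Other: 0.18 (unchanged)
New clearance relative to baseline: 0.2162 + 0.35 + 0.18 = 0.7462.
With dosing unchanged, steady-state plasma level scales as 1/CL: 66.7 / 0.7462 = 89.4 mg/L.

89.4 mg/L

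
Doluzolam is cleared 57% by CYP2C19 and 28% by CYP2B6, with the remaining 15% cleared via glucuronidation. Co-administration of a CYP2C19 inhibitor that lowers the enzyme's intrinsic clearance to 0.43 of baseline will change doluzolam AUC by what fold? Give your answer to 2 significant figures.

The CYP2C19 pathway (57% of clearance) falls to 0.43× activity: 0.57 × 0.43 = 0.2451.
CYP2B6 (28%) and the residual 15% are unaffected.
Relative clearance = 0.2451 + 0.28 + 0.15 = 0.6751.
AUC ratio = CL_old/CL_new = 1 / 0.6751 = 1.5.

1.5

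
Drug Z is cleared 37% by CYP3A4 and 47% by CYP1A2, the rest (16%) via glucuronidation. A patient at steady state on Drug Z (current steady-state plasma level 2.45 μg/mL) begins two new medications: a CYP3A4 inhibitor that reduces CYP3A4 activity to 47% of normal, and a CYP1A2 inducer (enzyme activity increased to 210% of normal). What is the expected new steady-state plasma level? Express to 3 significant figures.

CYP3A4: 0.37 × 0.47 = 0.1739
CYP1A2: 0.47 × 2.1 = 0.987
Other: 0.16 (unchanged)
New clearance relative to baseline: 0.1739 + 0.987 + 0.16 = 1.3209.
New steady-state plasma level = 2.45 / 1.3209 = 1.85 μg/mL (concentration scales inversely with clearance).

1.85 μg/mL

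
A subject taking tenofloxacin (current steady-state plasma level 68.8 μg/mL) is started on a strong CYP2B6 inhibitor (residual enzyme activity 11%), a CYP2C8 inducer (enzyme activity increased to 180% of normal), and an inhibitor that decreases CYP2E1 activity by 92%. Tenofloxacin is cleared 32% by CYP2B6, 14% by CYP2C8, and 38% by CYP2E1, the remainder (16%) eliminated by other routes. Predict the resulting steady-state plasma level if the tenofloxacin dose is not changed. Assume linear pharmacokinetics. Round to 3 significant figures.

144 μg/mL

The CYP2B6 pathway (32% of clearance) is reduced to 0.11× activity: 0.32 × 0.11 = 0.0352.
The CYP2C8 pathway (14% of clearance) is boosted to 1.8× activity: 0.14 × 1.8 = 0.252.
The CYP2E1 pathway (38% of clearance) is reduced to 0.08× activity: 0.38 × 0.08 = 0.0304.
Non-CYP routes (16%) are unchanged.
New clearance relative to baseline: 0.0352 + 0.252 + 0.0304 + 0.16 = 0.4776.
Dividing the baseline by the relative clearance: 68.8 / 0.4776 = 144 μg/mL.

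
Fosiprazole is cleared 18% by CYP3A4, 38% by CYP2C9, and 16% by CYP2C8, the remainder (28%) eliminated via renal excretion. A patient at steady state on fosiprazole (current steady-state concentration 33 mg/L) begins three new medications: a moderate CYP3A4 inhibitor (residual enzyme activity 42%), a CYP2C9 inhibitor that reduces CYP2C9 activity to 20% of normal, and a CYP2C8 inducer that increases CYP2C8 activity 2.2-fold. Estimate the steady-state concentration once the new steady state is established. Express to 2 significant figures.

The CYP3A4 pathway (18% of clearance) is reduced to 0.42× activity: 0.18 × 0.42 = 0.0756.
The CYP2C9 pathway (38% of clearance) falls to 0.2× activity: 0.38 × 0.2 = 0.076.
The CYP2C8 pathway (16% of clearance) increases to 2.2× activity: 0.16 × 2.2 = 0.352.
The remaining 28% of clearance is unaffected.
New clearance relative to baseline: 0.0756 + 0.076 + 0.352 + 0.28 = 0.7836.
Dividing the baseline by the relative clearance: 33 / 0.7836 = 42 mg/L.

42 mg/L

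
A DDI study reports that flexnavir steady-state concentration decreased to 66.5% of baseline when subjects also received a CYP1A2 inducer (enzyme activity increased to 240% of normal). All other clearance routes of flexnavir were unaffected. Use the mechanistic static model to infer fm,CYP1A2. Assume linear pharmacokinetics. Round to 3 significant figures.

0.360

Call the CYP1A2 fraction fm. After the interaction, CL_new/CL_old = fm × 2.4 + (1 − fm).
Steady-state concentration ratio = 1 / (new CL fraction), so new CL fraction = 1 / 0.665 = 1.504.
fm × 2.4 + 1 − fm = 1.504  ⇒  fm × (2.4 − 1) = 0.5038  ⇒  fm = 0.360.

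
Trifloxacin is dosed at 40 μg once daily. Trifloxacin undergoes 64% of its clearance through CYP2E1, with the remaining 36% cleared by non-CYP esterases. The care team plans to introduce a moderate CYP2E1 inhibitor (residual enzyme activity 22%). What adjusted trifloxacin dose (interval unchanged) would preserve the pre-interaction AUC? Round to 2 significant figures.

CYP2E1: 0.64 × 0.22 = 0.1408
Other: 0.36 (unchanged)
CL_new/CL_old = 0.1408 + 0.36 = 0.5008.
Css,avg = (dose rate)/CL, so holding Css fixed requires dose ∝ CL: 40 × 0.5008 = 20 μg.

20 μg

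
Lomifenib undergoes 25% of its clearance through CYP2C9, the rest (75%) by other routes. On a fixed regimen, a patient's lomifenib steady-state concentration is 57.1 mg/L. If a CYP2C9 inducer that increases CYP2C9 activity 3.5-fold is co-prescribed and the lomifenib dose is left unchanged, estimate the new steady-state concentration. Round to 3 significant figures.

The CYP2C9 pathway (25% of clearance) increases to 3.5× activity: 0.25 × 3.5 = 0.875.
Non-CYP routes (75%) are unchanged.
New clearance relative to baseline: 0.875 + 0.75 = 1.625.
With dosing unchanged, steady-state concentration scales as 1/CL: 57.1 / 1.625 = 35.1 mg/L.

35.1 mg/L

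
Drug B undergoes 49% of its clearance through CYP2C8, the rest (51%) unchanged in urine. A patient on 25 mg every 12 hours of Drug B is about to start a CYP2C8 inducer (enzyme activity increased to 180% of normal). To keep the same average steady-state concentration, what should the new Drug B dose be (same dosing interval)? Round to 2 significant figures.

CYP2C8: 0.49 × 1.8 = 0.882
Other: 0.51 (unchanged)
CL_new/CL_old = 0.882 + 0.51 = 1.392.
To maintain the same steady-state level, dose must scale with clearance: new dose = 25 × 1.392 = 35 mg.

35 mg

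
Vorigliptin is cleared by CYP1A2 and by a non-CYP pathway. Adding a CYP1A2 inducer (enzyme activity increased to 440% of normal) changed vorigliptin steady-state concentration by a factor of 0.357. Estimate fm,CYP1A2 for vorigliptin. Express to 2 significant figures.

0.53

CL'/CL = 1 / 0.357 = 2.801
4.4·fm + (1 − fm) = 2.801
fm = (2.801 − 1) / (4.4 − 1) = 0.53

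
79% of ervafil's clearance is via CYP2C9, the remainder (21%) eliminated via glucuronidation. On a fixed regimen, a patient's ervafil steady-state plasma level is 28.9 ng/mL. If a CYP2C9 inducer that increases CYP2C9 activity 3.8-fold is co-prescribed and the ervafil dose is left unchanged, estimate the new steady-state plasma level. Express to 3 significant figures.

CYP2C9: 0.79 × 3.8 = 3.002
Other: 0.21 (unchanged)
New clearance relative to baseline: 3.002 + 0.21 = 3.212.
Steady-state plasma level ∝ 1/CL, so new value = 28.9 / 3.212 = 9.00 ng/mL.

9.00 ng/mL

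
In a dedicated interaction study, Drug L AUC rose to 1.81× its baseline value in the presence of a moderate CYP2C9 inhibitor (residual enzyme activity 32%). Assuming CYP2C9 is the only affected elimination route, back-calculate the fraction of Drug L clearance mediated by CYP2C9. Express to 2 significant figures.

Call the CYP2C9 fraction fm. After the interaction, CL_new/CL_old = fm × 0.32 + (1 − fm).
AUC ratio = 1 / (new CL fraction), so new CL fraction = 1 / 1.81 = 0.5525.
fm × 0.32 + 1 − fm = 0.5525  ⇒  fm × (0.32 − 1) = −0.4475  ⇒  fm = 0.66.

0.66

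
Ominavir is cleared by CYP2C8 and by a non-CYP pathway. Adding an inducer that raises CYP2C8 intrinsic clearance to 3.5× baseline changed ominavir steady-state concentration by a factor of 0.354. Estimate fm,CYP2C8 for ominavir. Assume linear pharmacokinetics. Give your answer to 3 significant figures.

Write x for the fraction cleared via CYP2C8. The observed steady-state concentration change means clearance rose to 1/0.354 = 2.825 of baseline.
Only the CYP2C8 route changed, so 2.825 = x·3.5 + (1 − x), giving x = 0.730.

0.730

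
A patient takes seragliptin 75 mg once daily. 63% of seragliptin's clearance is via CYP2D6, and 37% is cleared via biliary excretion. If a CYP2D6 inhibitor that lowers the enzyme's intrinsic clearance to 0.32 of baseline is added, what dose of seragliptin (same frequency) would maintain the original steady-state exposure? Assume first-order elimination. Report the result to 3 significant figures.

The CYP2D6 pathway (63% of clearance) drops to 0.32× activity: 0.63 × 0.32 = 0.2016.
Non-CYP routes (37%) are unchanged.
CL_new/CL_old = 0.2016 + 0.37 = 0.5716.
To maintain the same steady-state level, dose must scale with clearance: new dose = 75 × 0.5716 = 42.9 mg.

42.9 mg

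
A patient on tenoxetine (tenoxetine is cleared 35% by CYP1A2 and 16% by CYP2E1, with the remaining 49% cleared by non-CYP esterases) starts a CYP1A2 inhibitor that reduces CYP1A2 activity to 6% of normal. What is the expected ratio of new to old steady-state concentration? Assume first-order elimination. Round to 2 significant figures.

The CYP1A2 pathway (35% of clearance) drops to 0.06× activity: 0.35 × 0.06 = 0.021.
CYP2E1 (16%) and the residual 49% are unaffected.
New clearance relative to baseline: 0.021 + 0.16 + 0.49 = 0.671.
Since steady-state concentration ∝ 1/CL, the ratio is 1 / 0.671 = 1.5.

1.5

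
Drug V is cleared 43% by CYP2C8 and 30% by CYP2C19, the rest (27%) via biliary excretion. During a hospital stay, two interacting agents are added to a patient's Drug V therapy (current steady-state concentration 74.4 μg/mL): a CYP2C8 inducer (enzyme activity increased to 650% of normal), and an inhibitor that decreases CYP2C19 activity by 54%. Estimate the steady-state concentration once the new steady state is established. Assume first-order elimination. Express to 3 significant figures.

CYP2C8: 0.43 × 6.5 = 2.795
CYP2C19: 0.3 × 0.46 = 0.138
Other: 0.27 (unchanged)
Relative clearance = 2.795 + 0.138 + 0.27 = 3.203.
New steady-state concentration = 74.4 / 3.203 = 23.2 μg/mL (concentration scales inversely with clearance).

23.2 μg/mL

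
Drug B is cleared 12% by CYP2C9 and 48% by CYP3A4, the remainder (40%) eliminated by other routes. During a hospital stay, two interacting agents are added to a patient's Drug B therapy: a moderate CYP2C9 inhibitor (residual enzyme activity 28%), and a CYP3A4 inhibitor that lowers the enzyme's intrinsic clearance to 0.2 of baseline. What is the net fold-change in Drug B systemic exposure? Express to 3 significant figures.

1.89

CYP2C9: 0.12 × 0.28 = 0.0336
CYP3A4: 0.48 × 0.2 = 0.096
Other: 0.4 (unchanged)
New clearance relative to baseline: 0.0336 + 0.096 + 0.4 = 0.5296.
Net systemic exposure ratio = 1 / 0.5296 = 1.89.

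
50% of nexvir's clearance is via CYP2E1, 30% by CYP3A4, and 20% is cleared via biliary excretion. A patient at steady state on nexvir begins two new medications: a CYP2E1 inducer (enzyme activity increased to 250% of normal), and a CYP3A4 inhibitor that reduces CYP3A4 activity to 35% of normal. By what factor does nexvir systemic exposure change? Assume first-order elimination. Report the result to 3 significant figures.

CYP2E1: 0.5 × 2.5 = 1.25
CYP3A4: 0.3 × 0.35 = 0.105
Other: 0.2 (unchanged)
New clearance relative to baseline: 1.25 + 0.105 + 0.2 = 1.555.
Net systemic exposure ratio = 1 / 1.555 = 0.643.

0.643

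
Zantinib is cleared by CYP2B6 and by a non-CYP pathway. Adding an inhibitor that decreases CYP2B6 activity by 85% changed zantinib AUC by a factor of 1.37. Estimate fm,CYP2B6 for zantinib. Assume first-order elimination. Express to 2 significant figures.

Let x = fm,CYP2B6. Because AUC ∝ 1/CL, relative clearance fell to 1/1.37 = 0.7299.
Setting x·0.15 + (1 − x) = 0.7299 and solving: x = (0.7299 − 1)/(0.15 − 1) = 0.32.

0.32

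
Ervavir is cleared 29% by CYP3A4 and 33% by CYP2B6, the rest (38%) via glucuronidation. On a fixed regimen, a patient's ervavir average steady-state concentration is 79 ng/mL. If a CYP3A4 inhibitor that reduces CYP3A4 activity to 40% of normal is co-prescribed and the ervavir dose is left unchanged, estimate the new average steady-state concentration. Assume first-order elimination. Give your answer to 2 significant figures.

96 ng/mL

The CYP3A4 pathway (29% of clearance) falls to 0.4× activity: 0.29 × 0.4 = 0.116.
CYP2B6 (33%) and the residual 38% are unaffected.
Relative clearance = 0.116 + 0.33 + 0.38 = 0.826.
Average steady-state concentration ∝ 1/CL, so new value = 79 / 0.826 = 96 ng/mL.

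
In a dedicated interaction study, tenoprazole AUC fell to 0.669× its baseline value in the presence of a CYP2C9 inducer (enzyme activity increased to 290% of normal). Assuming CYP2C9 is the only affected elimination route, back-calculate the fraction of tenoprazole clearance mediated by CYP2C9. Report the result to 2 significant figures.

Let x = fm,CYP2C9. Because AUC ∝ 1/CL, relative clearance rose to 1/0.669 = 1.495.
Setting x·2.9 + (1 − x) = 1.495 and solving: x = (1.495 − 1)/(2.9 − 1) = 0.26.

0.26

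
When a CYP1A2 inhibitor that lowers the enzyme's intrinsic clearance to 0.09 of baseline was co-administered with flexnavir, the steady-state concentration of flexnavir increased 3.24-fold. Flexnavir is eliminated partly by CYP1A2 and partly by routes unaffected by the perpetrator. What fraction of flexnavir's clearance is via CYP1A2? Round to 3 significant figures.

0.760

Let x = fm,CYP1A2. Because steady-state concentration ∝ 1/CL, relative clearance fell to 1/3.24 = 0.3086.
Setting x·0.09 + (1 − x) = 0.3086 and solving: x = (0.3086 − 1)/(0.09 − 1) = 0.760.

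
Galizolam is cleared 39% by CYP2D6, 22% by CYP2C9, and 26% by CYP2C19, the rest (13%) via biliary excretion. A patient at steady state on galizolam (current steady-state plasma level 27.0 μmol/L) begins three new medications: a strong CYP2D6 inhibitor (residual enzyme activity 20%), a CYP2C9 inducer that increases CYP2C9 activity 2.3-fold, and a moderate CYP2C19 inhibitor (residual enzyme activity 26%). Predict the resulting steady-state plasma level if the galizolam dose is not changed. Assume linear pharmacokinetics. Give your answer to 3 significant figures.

The CYP2D6 pathway (39% of clearance) falls to 0.2× activity: 0.39 × 0.2 = 0.078.
The CYP2C9 pathway (22% of clearance) rises to 2.3× activity: 0.22 × 2.3 = 0.506.
The CYP2C19 pathway (26% of clearance) falls to 0.26× activity: 0.26 × 0.26 = 0.0676.
Non-CYP routes (13%) are unchanged.
New clearance relative to baseline: 0.078 + 0.506 + 0.0676 + 0.13 = 0.7816.
New steady-state plasma level = 27.0 / 0.7816 = 34.5 μmol/L (concentration scales inversely with clearance).

34.5 μmol/L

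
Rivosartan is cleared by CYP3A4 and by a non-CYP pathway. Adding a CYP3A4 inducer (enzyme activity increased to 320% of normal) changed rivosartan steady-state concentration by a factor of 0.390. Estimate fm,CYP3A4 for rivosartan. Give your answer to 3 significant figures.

0.711

Let x = fm,CYP3A4. Because steady-state concentration ∝ 1/CL, relative clearance rose to 1/0.390 = 2.564.
Setting x·3.2 + (1 − x) = 2.564 and solving: x = (2.564 − 1)/(3.2 − 1) = 0.711.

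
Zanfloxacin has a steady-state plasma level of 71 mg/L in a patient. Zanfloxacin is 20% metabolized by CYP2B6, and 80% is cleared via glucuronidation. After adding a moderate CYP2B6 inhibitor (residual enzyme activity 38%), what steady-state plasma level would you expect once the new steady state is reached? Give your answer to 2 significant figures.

The CYP2B6 pathway (20% of clearance) drops to 0.38× activity: 0.2 × 0.38 = 0.076.
The remaining 80% of clearance is unaffected.
CL_new/CL_old = 0.076 + 0.8 = 0.876.
Steady-state plasma level ∝ 1/CL, so new value = 71 / 0.876 = 81 mg/L.

81 mg/L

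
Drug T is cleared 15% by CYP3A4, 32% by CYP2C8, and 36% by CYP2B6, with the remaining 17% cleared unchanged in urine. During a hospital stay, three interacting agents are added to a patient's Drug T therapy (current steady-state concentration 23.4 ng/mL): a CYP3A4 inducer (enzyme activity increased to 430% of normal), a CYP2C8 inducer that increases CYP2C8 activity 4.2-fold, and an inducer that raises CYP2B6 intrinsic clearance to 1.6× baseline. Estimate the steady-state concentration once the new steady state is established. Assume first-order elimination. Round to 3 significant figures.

The CYP3A4 pathway (15% of clearance) is boosted to 4.3× activity: 0.15 × 4.3 = 0.645.
The CYP2C8 pathway (32% of clearance) is boosted to 4.2× activity: 0.32 × 4.2 = 1.344.
The CYP2B6 pathway (36% of clearance) is boosted to 1.6× activity: 0.36 × 1.6 = 0.576.
The remaining 17% of clearance is unaffected.
Relative clearance = 0.645 + 1.344 + 0.576 + 0.17 = 2.735.
Dividing the baseline by the relative clearance: 23.4 / 2.735 = 8.56 ng/mL.

8.56 ng/mL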